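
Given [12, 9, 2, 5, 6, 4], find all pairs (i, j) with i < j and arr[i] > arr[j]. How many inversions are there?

Finding inversions in [12, 9, 2, 5, 6, 4]:

(0, 1): arr[0]=12 > arr[1]=9
(0, 2): arr[0]=12 > arr[2]=2
(0, 3): arr[0]=12 > arr[3]=5
(0, 4): arr[0]=12 > arr[4]=6
(0, 5): arr[0]=12 > arr[5]=4
(1, 2): arr[1]=9 > arr[2]=2
(1, 3): arr[1]=9 > arr[3]=5
(1, 4): arr[1]=9 > arr[4]=6
(1, 5): arr[1]=9 > arr[5]=4
(3, 5): arr[3]=5 > arr[5]=4
(4, 5): arr[4]=6 > arr[5]=4

Total inversions: 11

The array has 11 inversion(s): (0,1), (0,2), (0,3), (0,4), (0,5), (1,2), (1,3), (1,4), (1,5), (3,5), (4,5). Each pair (i,j) satisfies i < j and arr[i] > arr[j].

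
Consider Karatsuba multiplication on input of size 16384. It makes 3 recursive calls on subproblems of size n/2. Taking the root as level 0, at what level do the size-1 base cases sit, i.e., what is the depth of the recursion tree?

For divide and conquer with division factor 2:

Problem sizes at each level:
Level 0: 16384
Level 1: 8192
Level 2: 4096
Level 3: 2048
Level 4: 1024
Level 5: 512
Level 6: 256
Level 7: 128
Level 8: 64
Level 9: 32
Level 10: 16
Level 11: 8
Level 12: 4
Level 13: 2
Level 14: 1

The root is level 0 and the size-1 base case is level 14 (the tree spans levels 0 through 14, i.e. 15 levels counting the root), so the depth is the number of divisions: log_2(16384) = 14

The recursion tree depth is log_2(16384) = 14. At each level, the problem size is divided by 2, so it takes 14 divisions to reduce to a base case of size 1. The algorithm makes 3 recursive calls at each level.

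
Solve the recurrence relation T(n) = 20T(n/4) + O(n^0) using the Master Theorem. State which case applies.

Master Theorem for T(n) = 20T(n/4) + O(n^0):

a = 20, b = 4, c = 0
log_b(a) = log_4(20) = 2.1610

Case 1: c = 0 < log_4(20) = 2.1610
T(n) = O(n^(log_4 20))

For T(n) = 20T(n/4) + O(n^0): log_4(20) = 2.1610. This is Case 1 of the Master Theorem (c < log_b(a), work dominated by leaves), giving O(n^(log_4 20)).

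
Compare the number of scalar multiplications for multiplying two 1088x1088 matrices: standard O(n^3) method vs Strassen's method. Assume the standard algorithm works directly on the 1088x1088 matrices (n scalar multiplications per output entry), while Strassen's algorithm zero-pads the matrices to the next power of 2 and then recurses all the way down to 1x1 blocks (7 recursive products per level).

Matrix multiplication for 1088x1088 matrices:

Strassen's algorithm requires power-of-2 dimensions. Pad 1088x1088 to 2048x2048 (next power of 2).

Standard algorithm: 1088^3 = 1287913472 multiplications
Strassen's algorithm: 7^(log2(2048)) = 7^11 = 1977326743 multiplications
Difference: 1287913472 - 1977326743 = -689413271 (Strassen uses MORE here due to padding overhead — for small or just-over-power-of-2 n, padding can outweigh the per-level savings)

Standard: 1287913472 multiplications (1088^3). Strassen: 1977326743 multiplications (7^11, after padding to 2048x2048). Strassen reduces 8 recursive multiplications to 7 at each level.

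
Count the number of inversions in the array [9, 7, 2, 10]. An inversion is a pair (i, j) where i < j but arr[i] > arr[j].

Finding inversions in [9, 7, 2, 10]:

(0, 1): arr[0]=9 > arr[1]=7
(0, 2): arr[0]=9 > arr[2]=2
(1, 2): arr[1]=7 > arr[2]=2

Total inversions: 3

The array has 3 inversion(s): (0,1), (0,2), (1,2). Each pair (i,j) satisfies i < j and arr[i] > arr[j].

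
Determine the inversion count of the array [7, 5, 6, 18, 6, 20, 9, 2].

Finding inversions in [7, 5, 6, 18, 6, 20, 9, 2]:

(0, 1): arr[0]=7 > arr[1]=5
(0, 2): arr[0]=7 > arr[2]=6
(0, 4): arr[0]=7 > arr[4]=6
(0, 7): arr[0]=7 > arr[7]=2
(1, 7): arr[1]=5 > arr[7]=2
(2, 7): arr[2]=6 > arr[7]=2
(3, 4): arr[3]=18 > arr[4]=6
(3, 6): arr[3]=18 > arr[6]=9
(3, 7): arr[3]=18 > arr[7]=2
(4, 7): arr[4]=6 > arr[7]=2
(5, 6): arr[5]=20 > arr[6]=9
(5, 7): arr[5]=20 > arr[7]=2
(6, 7): arr[6]=9 > arr[7]=2

Total inversions: 13

The array has 13 inversion(s): (0,1), (0,2), (0,4), (0,7), (1,7), (2,7), (3,4), (3,6), (3,7), (4,7), (5,6), (5,7), (6,7). Each pair (i,j) satisfies i < j and arr[i] > arr[j].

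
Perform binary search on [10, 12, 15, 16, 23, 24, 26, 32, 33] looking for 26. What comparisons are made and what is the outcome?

Binary search for 26 in [10, 12, 15, 16, 23, 24, 26, 32, 33]:

lo=0, hi=8, mid=4, arr[mid]=23 -> 23 < 26, search right half
lo=5, hi=8, mid=6, arr[mid]=26 -> Found target at index 6!

Binary search finds 26 at index 6 after 2 comparisons. The search repeatedly halves the search space by comparing with the middle element.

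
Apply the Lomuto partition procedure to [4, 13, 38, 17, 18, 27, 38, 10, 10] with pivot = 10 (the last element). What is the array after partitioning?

Lomuto partition with pivot = 10:

Initial array: [4, 13, 38, 17, 18, 27, 38, 10, 10]

arr[0]=4 <= 10: swap with position 0, array becomes [4, 13, 38, 17, 18, 27, 38, 10, 10]
arr[1]=13 > 10: no swap
arr[2]=38 > 10: no swap
arr[3]=17 > 10: no swap
arr[4]=18 > 10: no swap
arr[5]=27 > 10: no swap
arr[6]=38 > 10: no swap
arr[7]=10 <= 10: swap with position 1, array becomes [4, 10, 38, 17, 18, 27, 38, 13, 10]

Place pivot at position 2: [4, 10, 10, 17, 18, 27, 38, 13, 38]
Pivot position: 2

After partitioning with pivot 10, the array becomes [4, 10, 10, 17, 18, 27, 38, 13, 38]. The pivot is placed at index 2. All elements to the left of the pivot are <= 10, and all elements to the right are > 10.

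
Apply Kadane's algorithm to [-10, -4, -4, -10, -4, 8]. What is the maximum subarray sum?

Using Kadane's algorithm on [-10, -4, -4, -10, -4, 8]:

Scanning through the array:
Position 1 (value -4): max_ending_here = -4, max_so_far = -4
Position 2 (value -4): max_ending_here = -4, max_so_far = -4
Position 3 (value -10): max_ending_here = -10, max_so_far = -4
Position 4 (value -4): max_ending_here = -4, max_so_far = -4
Position 5 (value 8): max_ending_here = 8, max_so_far = 8

Maximum subarray: [8]
Maximum sum: 8

The maximum subarray is [8] with sum 8. This subarray runs from index 5 to index 5.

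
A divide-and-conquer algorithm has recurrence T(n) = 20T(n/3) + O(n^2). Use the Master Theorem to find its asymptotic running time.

Master Theorem for T(n) = 20T(n/3) + O(n^2):

a = 20, b = 3, c = 2
log_b(a) = log_3(20) = 2.7268

Case 1: c = 2 < log_3(20) = 2.7268
T(n) = O(n^(log_3 20))

For T(n) = 20T(n/3) + O(n^2): log_3(20) = 2.7268. This is Case 1 of the Master Theorem (c < log_b(a), work dominated by leaves), giving O(n^(log_3 20)).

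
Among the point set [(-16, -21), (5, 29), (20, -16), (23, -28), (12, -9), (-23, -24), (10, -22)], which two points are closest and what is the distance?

Computing all pairwise distances among 7 points:

d((-16, -21), (5, 29)) = 54.231
d((-16, -21), (20, -16)) = 36.3456
d((-16, -21), (23, -28)) = 39.6232
d((-16, -21), (12, -9)) = 30.4631
d((-16, -21), (-23, -24)) = 7.6158 <-- minimum
d((-16, -21), (10, -22)) = 26.0192
d((5, 29), (20, -16)) = 47.4342
d((5, 29), (23, -28)) = 59.7746
d((5, 29), (12, -9)) = 38.6394
d((5, 29), (-23, -24)) = 59.9416
d((5, 29), (10, -22)) = 51.2445
d((20, -16), (23, -28)) = 12.3693
d((20, -16), (12, -9)) = 10.6301
d((20, -16), (-23, -24)) = 43.7379
d((20, -16), (10, -22)) = 11.6619
d((23, -28), (12, -9)) = 21.9545
d((23, -28), (-23, -24)) = 46.1736
d((23, -28), (10, -22)) = 14.3178
d((12, -9), (-23, -24)) = 38.0789
d((12, -9), (10, -22)) = 13.1529
d((-23, -24), (10, -22)) = 33.0606

Closest pair: (-16, -21) and (-23, -24) with distance 7.6158

The closest pair is (-16, -21) and (-23, -24) with Euclidean distance 7.6158. For 7 points, brute-force pairwise comparison is shown above. For large n, the divide-and-conquer algorithm (sort by x, recurse on halves, check the dividing strip) achieves O(n log n).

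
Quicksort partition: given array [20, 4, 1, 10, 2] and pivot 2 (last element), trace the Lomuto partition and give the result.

Lomuto partition with pivot = 2:

Initial array: [20, 4, 1, 10, 2]

arr[0]=20 > 2: no swap
arr[1]=4 > 2: no swap
arr[2]=1 <= 2: swap with position 0, array becomes [1, 4, 20, 10, 2]
arr[3]=10 > 2: no swap

Place pivot at position 1: [1, 2, 20, 10, 4]
Pivot position: 1

After partitioning with pivot 2, the array becomes [1, 2, 20, 10, 4]. The pivot is placed at index 1. All elements to the left of the pivot are <= 2, and all elements to the right are > 2.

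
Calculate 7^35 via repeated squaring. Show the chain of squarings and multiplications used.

Computing 7^35 by squaring (build up from 7^1; each line after the first costs one multiplication):

7^1 = 7
7^2 = (7^1)^2 = 7^2 = 49
7^4 = (7^2)^2 = 49^2 = 2401
7^8 = (7^4)^2 = 2401^2 = 5764801
7^16 = (7^8)^2 = 5764801^2 = 33232930569601
7^17 = 7 * 7^16 = 7 * 33232930569601 = 232630513987207
7^34 = (7^17)^2 = 232630513987207^2 = 54116956037952111668959660849
7^35 = 7 * 7^34 = 7 * 54116956037952111668959660849 = 378818692265664781682717625943

Result: 378818692265664781682717625943
Multiplications needed: 7 (7 lines after 7^1)

7^35 = 378818692265664781682717625943. Using exponentiation by squaring, this requires 7 multiplications. The key idea: if the exponent is even, square the half-power; if odd, multiply by the base once.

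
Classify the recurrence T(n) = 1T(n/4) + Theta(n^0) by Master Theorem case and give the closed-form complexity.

Master Theorem for T(n) = 1T(n/4) + O(n^0):

a = 1, b = 4, c = 0
log_b(a) = log_4(1) = 0.0000

Case 2: c = 0 = log_4(1) = 0.0000
T(n) = O(n^0 log n) = O(log n)

For T(n) = 1T(n/4) + O(n^0): log_4(1) = 0.0000. This is Case 2 of the Master Theorem (c = log_b(a), equal work at all levels), giving O(log n).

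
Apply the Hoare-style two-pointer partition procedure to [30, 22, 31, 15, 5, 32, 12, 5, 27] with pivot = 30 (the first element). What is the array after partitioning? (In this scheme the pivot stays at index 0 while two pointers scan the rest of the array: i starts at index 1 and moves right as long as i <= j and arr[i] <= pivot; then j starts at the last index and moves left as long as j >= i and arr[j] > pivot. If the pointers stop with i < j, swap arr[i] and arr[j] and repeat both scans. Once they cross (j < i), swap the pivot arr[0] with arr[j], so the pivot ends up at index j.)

Hoare-style two-pointer partition with pivot = 30:

Initial array: [30, 22, 31, 15, 5, 32, 12, 5, 27]

Pointers start at i = 1, j = 8.
i stops at index 2 (arr[2]=31 > 30), j stops at index 8 (arr[8]=27 <= 30): swap arr[2] and arr[8], array becomes [30, 22, 27, 15, 5, 32, 12, 5, 31]
i stops at index 5 (arr[5]=32 > 30), j stops at index 7 (arr[7]=5 <= 30): swap arr[5] and arr[7], array becomes [30, 22, 27, 15, 5, 5, 12, 32, 31]
i ends at 7, j ends at 6: the pointers have crossed (j < i), so scanning stops.

Swap pivot arr[0] with arr[6] to place pivot at position 6: [12, 22, 27, 15, 5, 5, 30, 32, 31]
Pivot position: 6

After partitioning with pivot 30, the array becomes [12, 22, 27, 15, 5, 5, 30, 32, 31]. The pivot is placed at index 6. All elements to the left of the pivot are <= 30, and all elements to the right are > 30.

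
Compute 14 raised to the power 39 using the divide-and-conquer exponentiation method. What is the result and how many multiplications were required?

Computing 14^39 by squaring (build up from 14^1; each line after the first costs one multiplication):

14^1 = 14
14^2 = (14^1)^2 = 14^2 = 196
14^4 = (14^2)^2 = 196^2 = 38416
14^8 = (14^4)^2 = 38416^2 = 1475789056
14^9 = 14 * 14^8 = 14 * 1475789056 = 20661046784
14^18 = (14^9)^2 = 20661046784^2 = 426878854210636742656
14^19 = 14 * 14^18 = 14 * 426878854210636742656 = 5976303958948914397184
14^38 = (14^19)^2 = 5976303958948914397184^2 = 35716209009748467500288285041727074107129856
14^39 = 14 * 14^38 = 14 * 35716209009748467500288285041727074107129856 = 500026926136478545004035990584179037499817984

Result: 500026926136478545004035990584179037499817984
Multiplications needed: 8 (8 lines after 14^1)

14^39 = 500026926136478545004035990584179037499817984. Using exponentiation by squaring, this requires 8 multiplications. The key idea: if the exponent is even, square the half-power; if odd, multiply by the base once.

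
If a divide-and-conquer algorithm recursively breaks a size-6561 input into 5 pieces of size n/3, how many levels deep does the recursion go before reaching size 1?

For divide and conquer with division factor 3:

Problem sizes at each level:
Level 0: 6561
Level 1: 2187
Level 2: 729
Level 3: 243
Level 4: 81
Level 5: 27
Level 6: 9
Level 7: 3
Level 8: 1

The root is level 0 and the size-1 base case is level 8 (the tree spans levels 0 through 8, i.e. 9 levels counting the root), so the depth is the number of divisions: log_3(6561) = 8

The recursion tree depth is log_3(6561) = 8. At each level, the problem size is divided by 3, so it takes 8 divisions to reduce to a base case of size 1. The algorithm makes 5 recursive calls at each level.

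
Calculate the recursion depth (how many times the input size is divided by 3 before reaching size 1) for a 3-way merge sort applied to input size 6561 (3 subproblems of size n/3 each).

For divide and conquer with division factor 3:

Problem sizes at each level:
Level 0: 6561
Level 1: 2187
Level 2: 729
Level 3: 243
Level 4: 81
Level 5: 27
Level 6: 9
Level 7: 3
Level 8: 1

The root is level 0 and the size-1 base case is level 8 (the tree spans levels 0 through 8, i.e. 9 levels counting the root), so the depth is the number of divisions: log_3(6561) = 8

The recursion tree depth is log_3(6561) = 8. At each level, the problem size is divided by 3, so it takes 8 divisions to reduce to a base case of size 1. The algorithm makes 3 recursive calls at each level.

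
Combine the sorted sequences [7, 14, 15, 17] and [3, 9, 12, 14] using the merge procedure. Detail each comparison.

Merging process:

Compare 7 vs 3: take 3 from right. Merged: [3]
Compare 7 vs 9: take 7 from left. Merged: [3, 7]
Compare 14 vs 9: take 9 from right. Merged: [3, 7, 9]
Compare 14 vs 12: take 12 from right. Merged: [3, 7, 9, 12]
Compare 14 vs 14: take 14 from left. Merged: [3, 7, 9, 12, 14]
Compare 15 vs 14: take 14 from right. Merged: [3, 7, 9, 12, 14, 14]
Append remaining from left: [15, 17]. Merged: [3, 7, 9, 12, 14, 14, 15, 17]

Final merged array: [3, 7, 9, 12, 14, 14, 15, 17]
Total comparisons: 6

The merged array is [3, 7, 9, 12, 14, 14, 15, 17], requiring 6 comparisons. The merge step runs in O(n) time where n is the total number of elements.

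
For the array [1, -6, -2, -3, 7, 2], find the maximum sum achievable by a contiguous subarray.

Using Kadane's algorithm on [1, -6, -2, -3, 7, 2]:

Scanning through the array:
Position 1 (value -6): max_ending_here = -5, max_so_far = 1
Position 2 (value -2): max_ending_here = -2, max_so_far = 1
Position 3 (value -3): max_ending_here = -3, max_so_far = 1
Position 4 (value 7): max_ending_here = 7, max_so_far = 7
Position 5 (value 2): max_ending_here = 9, max_so_far = 9

Maximum subarray: [7, 2]
Maximum sum: 9

The maximum subarray is [7, 2] with sum 9. This subarray runs from index 4 to index 5.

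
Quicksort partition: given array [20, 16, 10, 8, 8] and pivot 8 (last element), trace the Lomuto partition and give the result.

Lomuto partition with pivot = 8:

Initial array: [20, 16, 10, 8, 8]

arr[0]=20 > 8: no swap
arr[1]=16 > 8: no swap
arr[2]=10 > 8: no swap
arr[3]=8 <= 8: swap with position 0, array becomes [8, 16, 10, 20, 8]

Place pivot at position 1: [8, 8, 10, 20, 16]
Pivot position: 1

After partitioning with pivot 8, the array becomes [8, 8, 10, 20, 16]. The pivot is placed at index 1. All elements to the left of the pivot are <= 8, and all elements to the right are > 8.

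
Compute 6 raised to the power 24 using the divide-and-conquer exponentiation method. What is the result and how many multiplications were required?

Computing 6^24 by squaring (build up from 6^1; each line after the first costs one multiplication):

6^1 = 6
6^2 = (6^1)^2 = 6^2 = 36
6^3 = 6 * 6^2 = 6 * 36 = 216
6^6 = (6^3)^2 = 216^2 = 46656
6^12 = (6^6)^2 = 46656^2 = 2176782336
6^24 = (6^12)^2 = 2176782336^2 = 4738381338321616896

Result: 4738381338321616896
Multiplications needed: 5 (5 lines after 6^1)

6^24 = 4738381338321616896. Using exponentiation by squaring, this requires 5 multiplications. The key idea: if the exponent is even, square the half-power; if odd, multiply by the base once.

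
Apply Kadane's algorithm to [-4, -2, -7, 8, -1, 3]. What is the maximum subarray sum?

Using Kadane's algorithm on [-4, -2, -7, 8, -1, 3]:

Scanning through the array:
Position 1 (value -2): max_ending_here = -2, max_so_far = -2
Position 2 (value -7): max_ending_here = -7, max_so_far = -2
Position 3 (value 8): max_ending_here = 8, max_so_far = 8
Position 4 (value -1): max_ending_here = 7, max_so_far = 8
Position 5 (value 3): max_ending_here = 10, max_so_far = 10

Maximum subarray: [8, -1, 3]
Maximum sum: 10

The maximum subarray is [8, -1, 3] with sum 10. This subarray runs from index 3 to index 5.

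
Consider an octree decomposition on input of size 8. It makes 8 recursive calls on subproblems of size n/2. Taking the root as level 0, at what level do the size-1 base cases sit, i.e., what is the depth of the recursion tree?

For divide and conquer with division factor 2:

Problem sizes at each level:
Level 0: 8
Level 1: 4
Level 2: 2
Level 3: 1

The root is level 0 and the size-1 base case is level 3 (the tree spans levels 0 through 3, i.e. 4 levels counting the root), so the depth is the number of divisions: log_2(8) = 3

The recursion tree depth is log_2(8) = 3. At each level, the problem size is divided by 2, so it takes 3 divisions to reduce to a base case of size 1. The algorithm makes 8 recursive calls at each level.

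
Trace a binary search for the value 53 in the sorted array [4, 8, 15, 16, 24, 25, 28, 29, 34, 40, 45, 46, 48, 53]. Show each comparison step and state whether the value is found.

Binary search for 53 in [4, 8, 15, 16, 24, 25, 28, 29, 34, 40, 45, 46, 48, 53]:

lo=0, hi=13, mid=6, arr[mid]=28 -> 28 < 53, search right half
lo=7, hi=13, mid=10, arr[mid]=45 -> 45 < 53, search right half
lo=11, hi=13, mid=12, arr[mid]=48 -> 48 < 53, search right half
lo=13, hi=13, mid=13, arr[mid]=53 -> Found target at index 13!

Binary search finds 53 at index 13 after 4 comparisons. The search repeatedly halves the search space by comparing with the middle element.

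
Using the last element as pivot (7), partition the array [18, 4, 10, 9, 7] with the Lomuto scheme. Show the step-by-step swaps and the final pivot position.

Lomuto partition with pivot = 7:

Initial array: [18, 4, 10, 9, 7]

arr[0]=18 > 7: no swap
arr[1]=4 <= 7: swap with position 0, array becomes [4, 18, 10, 9, 7]
arr[2]=10 > 7: no swap
arr[3]=9 > 7: no swap

Place pivot at position 1: [4, 7, 10, 9, 18]
Pivot position: 1

After partitioning with pivot 7, the array becomes [4, 7, 10, 9, 18]. The pivot is placed at index 1. All elements to the left of the pivot are <= 7, and all elements to the right are > 7.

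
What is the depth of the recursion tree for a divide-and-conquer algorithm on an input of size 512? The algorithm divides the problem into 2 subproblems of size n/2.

For divide and conquer with division factor 2:

Problem sizes at each level:
Level 0: 512
Level 1: 256
Level 2: 128
Level 3: 64
Level 4: 32
Level 5: 16
Level 6: 8
Level 7: 4
Level 8: 2
Level 9: 1

The root is level 0 and the size-1 base case is level 9 (the tree spans levels 0 through 9, i.e. 10 levels counting the root), so the depth is the number of divisions: log_2(512) = 9

The recursion tree depth is log_2(512) = 9. At each level, the problem size is divided by 2, so it takes 9 divisions to reduce to a base case of size 1. The algorithm makes 2 recursive calls at each level.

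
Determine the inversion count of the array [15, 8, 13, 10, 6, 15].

Finding inversions in [15, 8, 13, 10, 6, 15]:

(0, 1): arr[0]=15 > arr[1]=8
(0, 2): arr[0]=15 > arr[2]=13
(0, 3): arr[0]=15 > arr[3]=10
(0, 4): arr[0]=15 > arr[4]=6
(1, 4): arr[1]=8 > arr[4]=6
(2, 3): arr[2]=13 > arr[3]=10
(2, 4): arr[2]=13 > arr[4]=6
(3, 4): arr[3]=10 > arr[4]=6

Total inversions: 8

The array has 8 inversion(s): (0,1), (0,2), (0,3), (0,4), (1,4), (2,3), (2,4), (3,4). Each pair (i,j) satisfies i < j and arr[i] > arr[j].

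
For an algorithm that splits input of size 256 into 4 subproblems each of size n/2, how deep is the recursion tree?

For divide and conquer with division factor 2:

Problem sizes at each level:
Level 0: 256
Level 1: 128
Level 2: 64
Level 3: 32
Level 4: 16
Level 5: 8
Level 6: 4
Level 7: 2
Level 8: 1

The root is level 0 and the size-1 base case is level 8 (the tree spans levels 0 through 8, i.e. 9 levels counting the root), so the depth is the number of divisions: log_2(256) = 8

The recursion tree depth is log_2(256) = 8. At each level, the problem size is divided by 2, so it takes 8 divisions to reduce to a base case of size 1. The algorithm makes 4 recursive calls at each level.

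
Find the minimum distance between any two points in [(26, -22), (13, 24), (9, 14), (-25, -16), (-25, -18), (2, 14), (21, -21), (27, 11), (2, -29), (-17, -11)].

Computing all pairwise distances among 10 points:

d((26, -22), (13, 24)) = 47.8017
d((26, -22), (9, 14)) = 39.8121
d((26, -22), (-25, -16)) = 51.3517
d((26, -22), (-25, -18)) = 51.1566
d((26, -22), (2, 14)) = 43.2666
d((26, -22), (21, -21)) = 5.099
d((26, -22), (27, 11)) = 33.0151
d((26, -22), (2, -29)) = 25.0
d((26, -22), (-17, -11)) = 44.3847
d((13, 24), (9, 14)) = 10.7703
d((13, 24), (-25, -16)) = 55.1725
d((13, 24), (-25, -18)) = 56.6392
d((13, 24), (2, 14)) = 14.8661
d((13, 24), (21, -21)) = 45.7056
d((13, 24), (27, 11)) = 19.105
d((13, 24), (2, -29)) = 54.1295
d((13, 24), (-17, -11)) = 46.0977
d((9, 14), (-25, -16)) = 45.3431
d((9, 14), (-25, -18)) = 46.6905
d((9, 14), (2, 14)) = 7.0
d((9, 14), (21, -21)) = 37.0
d((9, 14), (27, 11)) = 18.2483
d((9, 14), (2, -29)) = 43.566
d((9, 14), (-17, -11)) = 36.0694
d((-25, -16), (-25, -18)) = 2.0 <-- minimum
d((-25, -16), (2, 14)) = 40.3609
d((-25, -16), (21, -21)) = 46.2709
d((-25, -16), (27, 11)) = 58.5918
d((-25, -16), (2, -29)) = 29.9666
d((-25, -16), (-17, -11)) = 9.434
d((-25, -18), (2, 14)) = 41.8688
d((-25, -18), (21, -21)) = 46.0977
d((-25, -18), (27, 11)) = 59.5399
d((-25, -18), (2, -29)) = 29.1548
d((-25, -18), (-17, -11)) = 10.6301
d((2, 14), (21, -21)) = 39.8246
d((2, 14), (27, 11)) = 25.1794
d((2, 14), (2, -29)) = 43.0
d((2, 14), (-17, -11)) = 31.4006
d((21, -21), (27, 11)) = 32.5576
d((21, -21), (2, -29)) = 20.6155
d((21, -21), (-17, -11)) = 39.2938
d((27, 11), (2, -29)) = 47.1699
d((27, 11), (-17, -11)) = 49.1935
d((2, -29), (-17, -11)) = 26.1725

Closest pair: (-25, -16) and (-25, -18) with distance 2.0

The closest pair is (-25, -16) and (-25, -18) with Euclidean distance 2.0. For 10 points, brute-force pairwise comparison is shown above. For large n, the divide-and-conquer algorithm (sort by x, recurse on halves, check the dividing strip) achieves O(n log n).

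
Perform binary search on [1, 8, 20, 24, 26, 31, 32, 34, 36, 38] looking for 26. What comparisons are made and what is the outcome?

Binary search for 26 in [1, 8, 20, 24, 26, 31, 32, 34, 36, 38]:

lo=0, hi=9, mid=4, arr[mid]=26 -> Found target at index 4!

Binary search finds 26 at index 4 after 1 comparisons. The search repeatedly halves the search space by comparing with the middle element.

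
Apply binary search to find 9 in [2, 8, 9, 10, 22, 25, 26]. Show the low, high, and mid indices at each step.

Binary search for 9 in [2, 8, 9, 10, 22, 25, 26]:

lo=0, hi=6, mid=3, arr[mid]=10 -> 10 > 9, search left half
lo=0, hi=2, mid=1, arr[mid]=8 -> 8 < 9, search right half
lo=2, hi=2, mid=2, arr[mid]=9 -> Found target at index 2!

Binary search finds 9 at index 2 after 3 comparisons. The search repeatedly halves the search space by comparing with the middle element.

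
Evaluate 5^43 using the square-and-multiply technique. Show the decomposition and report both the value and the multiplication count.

Computing 5^43 by squaring (build up from 5^1; each line after the first costs one multiplication):

5^1 = 5
5^2 = (5^1)^2 = 5^2 = 25
5^4 = (5^2)^2 = 25^2 = 625
5^5 = 5 * 5^4 = 5 * 625 = 3125
5^10 = (5^5)^2 = 3125^2 = 9765625
5^20 = (5^10)^2 = 9765625^2 = 95367431640625
5^21 = 5 * 5^20 = 5 * 95367431640625 = 476837158203125
5^42 = (5^21)^2 = 476837158203125^2 = 227373675443232059478759765625
5^43 = 5 * 5^42 = 5 * 227373675443232059478759765625 = 1136868377216160297393798828125

Result: 1136868377216160297393798828125
Multiplications needed: 8 (8 lines after 5^1)

5^43 = 1136868377216160297393798828125. Using exponentiation by squaring, this requires 8 multiplications. The key idea: if the exponent is even, square the half-power; if odd, multiply by the base once.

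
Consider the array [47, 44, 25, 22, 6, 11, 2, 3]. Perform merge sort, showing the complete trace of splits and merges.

Merge sort trace:

Split: [47, 44, 25, 22, 6, 11, 2, 3] -> [47, 44, 25, 22] and [6, 11, 2, 3]
  Split: [47, 44, 25, 22] -> [47, 44] and [25, 22]
    Split: [47, 44] -> [47] and [44]
    Merge: [47] + [44] -> [44, 47]
    Split: [25, 22] -> [25] and [22]
    Merge: [25] + [22] -> [22, 25]
  Merge: [44, 47] + [22, 25] -> [22, 25, 44, 47]
  Split: [6, 11, 2, 3] -> [6, 11] and [2, 3]
    Split: [6, 11] -> [6] and [11]
    Merge: [6] + [11] -> [6, 11]
    Split: [2, 3] -> [2] and [3]
    Merge: [2] + [3] -> [2, 3]
  Merge: [6, 11] + [2, 3] -> [2, 3, 6, 11]
Merge: [22, 25, 44, 47] + [2, 3, 6, 11] -> [2, 3, 6, 11, 22, 25, 44, 47]

Final sorted array: [2, 3, 6, 11, 22, 25, 44, 47]

The merge sort proceeds by recursively splitting the array and merging sorted halves.
After all merges, the sorted array is [2, 3, 6, 11, 22, 25, 44, 47].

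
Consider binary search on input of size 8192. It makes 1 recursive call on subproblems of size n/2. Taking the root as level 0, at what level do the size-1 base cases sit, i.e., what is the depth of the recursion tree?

For divide and conquer with division factor 2:

Problem sizes at each level:
Level 0: 8192
Level 1: 4096
Level 2: 2048
Level 3: 1024
Level 4: 512
Level 5: 256
Level 6: 128
Level 7: 64
Level 8: 32
Level 9: 16
Level 10: 8
Level 11: 4
Level 12: 2
Level 13: 1

The root is level 0 and the size-1 base case is level 13 (the tree spans levels 0 through 13, i.e. 14 levels counting the root), so the depth is the number of divisions: log_2(8192) = 13

The recursion tree depth is log_2(8192) = 13. At each level, the problem size is divided by 2, so it takes 13 divisions to reduce to a base case of size 1. The algorithm makes 1 recursive call at each level.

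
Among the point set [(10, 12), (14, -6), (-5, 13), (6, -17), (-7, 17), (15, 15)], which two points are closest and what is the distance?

Computing all pairwise distances among 6 points:

d((10, 12), (14, -6)) = 18.4391
d((10, 12), (-5, 13)) = 15.0333
d((10, 12), (6, -17)) = 29.2746
d((10, 12), (-7, 17)) = 17.72
d((10, 12), (15, 15)) = 5.831
d((14, -6), (-5, 13)) = 26.8701
d((14, -6), (6, -17)) = 13.6015
d((14, -6), (-7, 17)) = 31.1448
d((14, -6), (15, 15)) = 21.0238
d((-5, 13), (6, -17)) = 31.9531
d((-5, 13), (-7, 17)) = 4.4721 <-- minimum
d((-5, 13), (15, 15)) = 20.0998
d((6, -17), (-7, 17)) = 36.4005
d((6, -17), (15, 15)) = 33.2415
d((-7, 17), (15, 15)) = 22.0907

Closest pair: (-5, 13) and (-7, 17) with distance 4.4721

The closest pair is (-5, 13) and (-7, 17) with Euclidean distance 4.4721. For 6 points, brute-force pairwise comparison is shown above. For large n, the divide-and-conquer algorithm (sort by x, recurse on halves, check the dividing strip) achieves O(n log n).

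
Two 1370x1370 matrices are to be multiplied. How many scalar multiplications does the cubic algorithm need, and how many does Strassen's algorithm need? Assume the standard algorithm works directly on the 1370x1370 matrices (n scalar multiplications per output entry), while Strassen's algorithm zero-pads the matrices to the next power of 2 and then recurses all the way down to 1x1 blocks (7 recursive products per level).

Matrix multiplication for 1370x1370 matrices:

Strassen's algorithm requires power-of-2 dimensions. Pad 1370x1370 to 2048x2048 (next power of 2).

Standard algorithm: 1370^3 = 2571353000 multiplications
Strassen's algorithm: 7^(log2(2048)) = 7^11 = 1977326743 multiplications
Savings: 2571353000 - 1977326743 = 594026257 multiplications

Standard: 2571353000 multiplications (1370^3). Strassen: 1977326743 multiplications (7^11, after padding to 2048x2048). Strassen reduces 8 recursive multiplications to 7 at each level.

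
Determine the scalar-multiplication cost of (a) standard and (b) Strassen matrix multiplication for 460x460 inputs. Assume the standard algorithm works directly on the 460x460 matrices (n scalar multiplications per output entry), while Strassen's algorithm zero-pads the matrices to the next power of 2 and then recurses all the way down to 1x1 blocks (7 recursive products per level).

Matrix multiplication for 460x460 matrices:

Strassen's algorithm requires power-of-2 dimensions. Pad 460x460 to 512x512 (next power of 2).

Standard algorithm: 460^3 = 97336000 multiplications
Strassen's algorithm: 7^(log2(512)) = 7^9 = 40353607 multiplications
Savings: 97336000 - 40353607 = 56982393 multiplications

Standard: 97336000 multiplications (460^3). Strassen: 40353607 multiplications (7^9, after padding to 512x512). Strassen reduces 8 recursive multiplications to 7 at each level.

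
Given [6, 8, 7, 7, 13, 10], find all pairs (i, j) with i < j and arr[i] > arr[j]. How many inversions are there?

Finding inversions in [6, 8, 7, 7, 13, 10]:

(1, 2): arr[1]=8 > arr[2]=7
(1, 3): arr[1]=8 > arr[3]=7
(4, 5): arr[4]=13 > arr[5]=10

Total inversions: 3

The array has 3 inversion(s): (1,2), (1,3), (4,5). Each pair (i,j) satisfies i < j and arr[i] > arr[j].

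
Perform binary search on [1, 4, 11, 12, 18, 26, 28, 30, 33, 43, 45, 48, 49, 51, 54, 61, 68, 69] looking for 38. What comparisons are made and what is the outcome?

Binary search for 38 in [1, 4, 11, 12, 18, 26, 28, 30, 33, 43, 45, 48, 49, 51, 54, 61, 68, 69]:

lo=0, hi=17, mid=8, arr[mid]=33 -> 33 < 38, search right half
lo=9, hi=17, mid=13, arr[mid]=51 -> 51 > 38, search left half
lo=9, hi=12, mid=10, arr[mid]=45 -> 45 > 38, search left half
lo=9, hi=9, mid=9, arr[mid]=43 -> 43 > 38, search left half
lo=9 > hi=8, target 38 not found

Binary search determines that 38 is not in the array after 4 comparisons. The search space was exhausted without finding the target.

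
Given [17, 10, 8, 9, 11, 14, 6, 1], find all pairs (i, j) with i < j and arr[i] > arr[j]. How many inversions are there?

Finding inversions in [17, 10, 8, 9, 11, 14, 6, 1]:

(0, 1): arr[0]=17 > arr[1]=10
(0, 2): arr[0]=17 > arr[2]=8
(0, 3): arr[0]=17 > arr[3]=9
(0, 4): arr[0]=17 > arr[4]=11
(0, 5): arr[0]=17 > arr[5]=14
(0, 6): arr[0]=17 > arr[6]=6
(0, 7): arr[0]=17 > arr[7]=1
(1, 2): arr[1]=10 > arr[2]=8
(1, 3): arr[1]=10 > arr[3]=9
(1, 6): arr[1]=10 > arr[6]=6
(1, 7): arr[1]=10 > arr[7]=1
(2, 6): arr[2]=8 > arr[6]=6
(2, 7): arr[2]=8 > arr[7]=1
(3, 6): arr[3]=9 > arr[6]=6
(3, 7): arr[3]=9 > arr[7]=1
(4, 6): arr[4]=11 > arr[6]=6
(4, 7): arr[4]=11 > arr[7]=1
(5, 6): arr[5]=14 > arr[6]=6
(5, 7): arr[5]=14 > arr[7]=1
(6, 7): arr[6]=6 > arr[7]=1

Total inversions: 20

The array has 20 inversion(s): (0,1), (0,2), (0,3), (0,4), (0,5), (0,6), (0,7), (1,2), (1,3), (1,6), (1,7), (2,6), (2,7), (3,6), (3,7), (4,6), (4,7), (5,6), (5,7), (6,7). Each pair (i,j) satisfies i < j and arr[i] > arr[j].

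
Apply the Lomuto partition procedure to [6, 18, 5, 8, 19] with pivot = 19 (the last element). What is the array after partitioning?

Lomuto partition with pivot = 19:

Initial array: [6, 18, 5, 8, 19]

arr[0]=6 <= 19: swap with position 0, array becomes [6, 18, 5, 8, 19]
arr[1]=18 <= 19: swap with position 1, array becomes [6, 18, 5, 8, 19]
arr[2]=5 <= 19: swap with position 2, array becomes [6, 18, 5, 8, 19]
arr[3]=8 <= 19: swap with position 3, array becomes [6, 18, 5, 8, 19]

Place pivot at position 4: [6, 18, 5, 8, 19]
Pivot position: 4

After partitioning with pivot 19, the array becomes [6, 18, 5, 8, 19]. The pivot is placed at index 4. All elements to the left of the pivot are <= 19, and all elements to the right are > 19.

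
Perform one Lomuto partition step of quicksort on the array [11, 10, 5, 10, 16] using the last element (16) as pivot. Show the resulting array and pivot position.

Lomuto partition with pivot = 16:

Initial array: [11, 10, 5, 10, 16]

arr[0]=11 <= 16: swap with position 0, array becomes [11, 10, 5, 10, 16]
arr[1]=10 <= 16: swap with position 1, array becomes [11, 10, 5, 10, 16]
arr[2]=5 <= 16: swap with position 2, array becomes [11, 10, 5, 10, 16]
arr[3]=10 <= 16: swap with position 3, array becomes [11, 10, 5, 10, 16]

Place pivot at position 4: [11, 10, 5, 10, 16]
Pivot position: 4

After partitioning with pivot 16, the array becomes [11, 10, 5, 10, 16]. The pivot is placed at index 4. All elements to the left of the pivot are <= 16, and all elements to the right are > 16.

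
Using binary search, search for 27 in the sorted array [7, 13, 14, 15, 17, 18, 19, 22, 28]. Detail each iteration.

Binary search for 27 in [7, 13, 14, 15, 17, 18, 19, 22, 28]:

lo=0, hi=8, mid=4, arr[mid]=17 -> 17 < 27, search right half
lo=5, hi=8, mid=6, arr[mid]=19 -> 19 < 27, search right half
lo=7, hi=8, mid=7, arr[mid]=22 -> 22 < 27, search right half
lo=8, hi=8, mid=8, arr[mid]=28 -> 28 > 27, search left half
lo=8 > hi=7, target 27 not found

Binary search determines that 27 is not in the array after 4 comparisons. The search space was exhausted without finding the target.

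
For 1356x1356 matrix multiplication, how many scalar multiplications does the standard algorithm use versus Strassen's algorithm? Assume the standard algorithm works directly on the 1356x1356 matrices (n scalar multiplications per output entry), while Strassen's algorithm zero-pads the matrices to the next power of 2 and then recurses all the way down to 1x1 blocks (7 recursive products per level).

Matrix multiplication for 1356x1356 matrices:

Strassen's algorithm requires power-of-2 dimensions. Pad 1356x1356 to 2048x2048 (next power of 2).

Standard algorithm: 1356^3 = 2493326016 multiplications
Strassen's algorithm: 7^(log2(2048)) = 7^11 = 1977326743 multiplications
Savings: 2493326016 - 1977326743 = 515999273 multiplications

Standard: 2493326016 multiplications (1356^3). Strassen: 1977326743 multiplications (7^11, after padding to 2048x2048). Strassen reduces 8 recursive multiplications to 7 at each level.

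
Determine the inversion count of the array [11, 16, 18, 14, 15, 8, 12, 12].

Finding inversions in [11, 16, 18, 14, 15, 8, 12, 12]:

(0, 5): arr[0]=11 > arr[5]=8
(1, 3): arr[1]=16 > arr[3]=14
(1, 4): arr[1]=16 > arr[4]=15
(1, 5): arr[1]=16 > arr[5]=8
(1, 6): arr[1]=16 > arr[6]=12
(1, 7): arr[1]=16 > arr[7]=12
(2, 3): arr[2]=18 > arr[3]=14
(2, 4): arr[2]=18 > arr[4]=15
(2, 5): arr[2]=18 > arr[5]=8
(2, 6): arr[2]=18 > arr[6]=12
(2, 7): arr[2]=18 > arr[7]=12
(3, 5): arr[3]=14 > arr[5]=8
(3, 6): arr[3]=14 > arr[6]=12
(3, 7): arr[3]=14 > arr[7]=12
(4, 5): arr[4]=15 > arr[5]=8
(4, 6): arr[4]=15 > arr[6]=12
(4, 7): arr[4]=15 > arr[7]=12

Total inversions: 17

The array has 17 inversion(s): (0,5), (1,3), (1,4), (1,5), (1,6), (1,7), (2,3), (2,4), (2,5), (2,6), (2,7), (3,5), (3,6), (3,7), (4,5), (4,6), (4,7). Each pair (i,j) satisfies i < j and arr[i] > arr[j].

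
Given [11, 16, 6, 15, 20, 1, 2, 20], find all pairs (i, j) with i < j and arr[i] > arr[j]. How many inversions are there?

Finding inversions in [11, 16, 6, 15, 20, 1, 2, 20]:

(0, 2): arr[0]=11 > arr[2]=6
(0, 5): arr[0]=11 > arr[5]=1
(0, 6): arr[0]=11 > arr[6]=2
(1, 2): arr[1]=16 > arr[2]=6
(1, 3): arr[1]=16 > arr[3]=15
(1, 5): arr[1]=16 > arr[5]=1
(1, 6): arr[1]=16 > arr[6]=2
(2, 5): arr[2]=6 > arr[5]=1
(2, 6): arr[2]=6 > arr[6]=2
(3, 5): arr[3]=15 > arr[5]=1
(3, 6): arr[3]=15 > arr[6]=2
(4, 5): arr[4]=20 > arr[5]=1
(4, 6): arr[4]=20 > arr[6]=2

Total inversions: 13

The array has 13 inversion(s): (0,2), (0,5), (0,6), (1,2), (1,3), (1,5), (1,6), (2,5), (2,6), (3,5), (3,6), (4,5), (4,6). Each pair (i,j) satisfies i < j and arr[i] > arr[j].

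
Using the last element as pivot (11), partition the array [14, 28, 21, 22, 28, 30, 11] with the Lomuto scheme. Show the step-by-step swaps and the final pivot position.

Lomuto partition with pivot = 11:

Initial array: [14, 28, 21, 22, 28, 30, 11]

arr[0]=14 > 11: no swap
arr[1]=28 > 11: no swap
arr[2]=21 > 11: no swap
arr[3]=22 > 11: no swap
arr[4]=28 > 11: no swap
arr[5]=30 > 11: no swap

Place pivot at position 0: [11, 28, 21, 22, 28, 30, 14]
Pivot position: 0

After partitioning with pivot 11, the array becomes [11, 28, 21, 22, 28, 30, 14]. The pivot is placed at index 0. All elements to the left of the pivot are <= 11, and all elements to the right are > 11.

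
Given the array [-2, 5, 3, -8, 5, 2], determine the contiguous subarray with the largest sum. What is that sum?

Using Kadane's algorithm on [-2, 5, 3, -8, 5, 2]:

Scanning through the array:
Position 1 (value 5): max_ending_here = 5, max_so_far = 5
Position 2 (value 3): max_ending_here = 8, max_so_far = 8
Position 3 (value -8): max_ending_here = 0, max_so_far = 8
Position 4 (value 5): max_ending_here = 5, max_so_far = 8
Position 5 (value 2): max_ending_here = 7, max_so_far = 8

Maximum subarray: [5, 3]
Maximum sum: 8

The maximum subarray is [5, 3] with sum 8. This subarray runs from index 1 to index 2.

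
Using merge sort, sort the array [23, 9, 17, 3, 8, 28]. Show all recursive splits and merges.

Merge sort trace:

Split: [23, 9, 17, 3, 8, 28] -> [23, 9, 17] and [3, 8, 28]
  Split: [23, 9, 17] -> [23] and [9, 17]
    Split: [9, 17] -> [9] and [17]
    Merge: [9] + [17] -> [9, 17]
  Merge: [23] + [9, 17] -> [9, 17, 23]
  Split: [3, 8, 28] -> [3] and [8, 28]
    Split: [8, 28] -> [8] and [28]
    Merge: [8] + [28] -> [8, 28]
  Merge: [3] + [8, 28] -> [3, 8, 28]
Merge: [9, 17, 23] + [3, 8, 28] -> [3, 8, 9, 17, 23, 28]

Final sorted array: [3, 8, 9, 17, 23, 28]

The merge sort proceeds by recursively splitting the array and merging sorted halves.
After all merges, the sorted array is [3, 8, 9, 17, 23, 28].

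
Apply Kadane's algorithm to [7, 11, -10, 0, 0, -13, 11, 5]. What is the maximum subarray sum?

Using Kadane's algorithm on [7, 11, -10, 0, 0, -13, 11, 5]:

Scanning through the array:
Position 1 (value 11): max_ending_here = 18, max_so_far = 18
Position 2 (value -10): max_ending_here = 8, max_so_far = 18
Position 3 (value 0): max_ending_here = 8, max_so_far = 18
Position 4 (value 0): max_ending_here = 8, max_so_far = 18
Position 5 (value -13): max_ending_here = -5, max_so_far = 18
Position 6 (value 11): max_ending_here = 11, max_so_far = 18
Position 7 (value 5): max_ending_here = 16, max_so_far = 18

Maximum subarray: [7, 11]
Maximum sum: 18

The maximum subarray is [7, 11] with sum 18. This subarray runs from index 0 to index 1.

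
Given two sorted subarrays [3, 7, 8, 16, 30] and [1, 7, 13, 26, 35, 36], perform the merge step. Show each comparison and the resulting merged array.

Merging process:

Compare 3 vs 1: take 1 from right. Merged: [1]
Compare 3 vs 7: take 3 from left. Merged: [1, 3]
Compare 7 vs 7: take 7 from left. Merged: [1, 3, 7]
Compare 8 vs 7: take 7 from right. Merged: [1, 3, 7, 7]
Compare 8 vs 13: take 8 from left. Merged: [1, 3, 7, 7, 8]
Compare 16 vs 13: take 13 from right. Merged: [1, 3, 7, 7, 8, 13]
Compare 16 vs 26: take 16 from left. Merged: [1, 3, 7, 7, 8, 13, 16]
Compare 30 vs 26: take 26 from right. Merged: [1, 3, 7, 7, 8, 13, 16, 26]
Compare 30 vs 35: take 30 from left. Merged: [1, 3, 7, 7, 8, 13, 16, 26, 30]
Append remaining from right: [35, 36]. Merged: [1, 3, 7, 7, 8, 13, 16, 26, 30, 35, 36]

Final merged array: [1, 3, 7, 7, 8, 13, 16, 26, 30, 35, 36]
Total comparisons: 9

The merged array is [1, 3, 7, 7, 8, 13, 16, 26, 30, 35, 36], requiring 9 comparisons. The merge step runs in O(n) time where n is the total number of elements.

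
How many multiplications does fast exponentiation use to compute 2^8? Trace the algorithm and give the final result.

Computing 2^8 by squaring (build up from 2^1; each line after the first costs one multiplication):

2^1 = 2
2^2 = (2^1)^2 = 2^2 = 4
2^4 = (2^2)^2 = 4^2 = 16
2^8 = (2^4)^2 = 16^2 = 256

Result: 256
Multiplications needed: 3 (3 lines after 2^1)

2^8 = 256. Using exponentiation by squaring, this requires 3 multiplications. The key idea: if the exponent is even, square the half-power; if odd, multiply by the base once.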